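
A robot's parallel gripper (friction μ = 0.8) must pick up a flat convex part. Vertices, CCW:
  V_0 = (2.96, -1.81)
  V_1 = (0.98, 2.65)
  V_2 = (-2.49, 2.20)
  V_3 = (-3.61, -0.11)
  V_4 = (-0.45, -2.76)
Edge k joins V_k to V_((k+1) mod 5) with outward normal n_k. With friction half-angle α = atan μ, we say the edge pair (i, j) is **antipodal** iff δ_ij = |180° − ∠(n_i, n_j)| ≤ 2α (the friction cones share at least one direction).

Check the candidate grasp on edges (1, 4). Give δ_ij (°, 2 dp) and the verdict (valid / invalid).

α = atan 0.8 = 38.66°;  2α = 77.32°
edge 1: e_1 = (-3.47, -0.45);  n_1 = (-0.1286, +0.9917)
edge 4: e_4 = (+3.41, +0.95);  n_4 = (+0.2684, -0.9633)
∠(n_1, n_4) = 171.82°
δ = |180° − 171.82°| = 8.18°
8.18° ≤ 2α = 77.32°  →  valid

δ = 8.18°, valid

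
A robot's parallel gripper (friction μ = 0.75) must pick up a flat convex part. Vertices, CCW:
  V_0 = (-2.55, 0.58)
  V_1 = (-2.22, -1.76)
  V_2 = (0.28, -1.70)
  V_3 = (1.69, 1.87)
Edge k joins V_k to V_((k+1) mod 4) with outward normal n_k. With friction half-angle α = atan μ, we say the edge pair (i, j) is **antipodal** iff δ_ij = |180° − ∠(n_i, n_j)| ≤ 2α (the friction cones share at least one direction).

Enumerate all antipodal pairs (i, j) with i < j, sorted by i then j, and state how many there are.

count = 3; pairs: (0,2), (1,3), (2,3)

α = atan 0.75 = 36.87°;  2α = 73.74°
n_0 = (-0.9902, -0.1396)
n_1 = (+0.0240, -0.9997)
n_2 = (+0.9301, -0.3673)
n_3 = (-0.2911, +0.9567)
  (0,1): δ = 96.65°  ·
  (0,2): δ = 29.58°  ✓
  (0,3): δ = 98.89°  ·
  (1,2): δ = 112.93°  ·
  (1,3): δ = 15.55°  ✓
  (2,3): δ = 51.53°  ✓
antipodal pairs: 3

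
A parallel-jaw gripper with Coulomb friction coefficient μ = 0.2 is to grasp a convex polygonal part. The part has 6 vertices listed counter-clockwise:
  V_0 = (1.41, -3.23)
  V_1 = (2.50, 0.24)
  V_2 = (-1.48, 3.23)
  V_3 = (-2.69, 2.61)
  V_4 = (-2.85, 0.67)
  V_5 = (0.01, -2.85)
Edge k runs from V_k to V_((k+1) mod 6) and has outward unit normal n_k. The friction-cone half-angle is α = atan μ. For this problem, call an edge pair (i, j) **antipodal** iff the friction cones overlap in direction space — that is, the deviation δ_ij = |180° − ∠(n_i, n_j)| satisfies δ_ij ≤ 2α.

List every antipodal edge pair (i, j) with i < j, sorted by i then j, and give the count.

α = atan 0.2 = 11.31°;  2α = 22.62°
n_0 = (+0.9540, -0.2997)
n_1 = (+0.6006, +0.7995)
n_2 = (-0.4560, +0.8900)
n_3 = (-0.9966, +0.0822)
n_4 = (-0.7761, -0.6306)
n_5 = (-0.2620, -0.9651)
  (0,1): δ = 109.48°  ·
  (0,2): δ = 45.43°  ·
  (0,3): δ = 12.72°  ✓
  (0,4): δ = 56.53°  ·
  (0,5): δ = 92.25°  ·
  (1,2): δ = 115.95°  ·
  (1,3): δ = 57.80°  ·
  (1,4): δ = 13.99°  ✓
  (1,5): δ = 21.73°  ✓
  (2,3): δ = 121.85°  ·
  (2,4): δ = 78.04°  ·
  (2,5): δ = 42.32°  ·
  (3,4): δ = 136.19°  ·
  (3,5): δ = 100.47°  ·
  (4,5): δ = 144.28°  ·
antipodal pairs: 3

count = 3; pairs: (0,3), (1,4), (1,5)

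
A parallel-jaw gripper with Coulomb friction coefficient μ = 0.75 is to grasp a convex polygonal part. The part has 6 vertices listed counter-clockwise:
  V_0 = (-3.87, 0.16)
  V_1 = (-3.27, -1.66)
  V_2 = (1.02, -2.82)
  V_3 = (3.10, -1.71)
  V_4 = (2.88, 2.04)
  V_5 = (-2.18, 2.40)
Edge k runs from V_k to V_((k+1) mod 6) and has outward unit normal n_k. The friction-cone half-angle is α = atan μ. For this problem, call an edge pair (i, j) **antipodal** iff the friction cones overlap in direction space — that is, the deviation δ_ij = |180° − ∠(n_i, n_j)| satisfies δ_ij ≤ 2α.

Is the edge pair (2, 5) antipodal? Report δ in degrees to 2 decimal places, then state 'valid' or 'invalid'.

α = atan 0.75 = 36.87°;  2α = 73.74°
edge 2: e_2 = (+2.08, +1.11);  n_2 = (+0.4708, -0.8822)
edge 5: e_5 = (-1.69, -2.24);  n_5 = (-0.7983, +0.6023)
∠(n_2, n_5) = 155.12°
δ = |180° − 155.12°| = 24.88°
24.88° ≤ 2α = 73.74°  →  valid

δ = 24.88°, valid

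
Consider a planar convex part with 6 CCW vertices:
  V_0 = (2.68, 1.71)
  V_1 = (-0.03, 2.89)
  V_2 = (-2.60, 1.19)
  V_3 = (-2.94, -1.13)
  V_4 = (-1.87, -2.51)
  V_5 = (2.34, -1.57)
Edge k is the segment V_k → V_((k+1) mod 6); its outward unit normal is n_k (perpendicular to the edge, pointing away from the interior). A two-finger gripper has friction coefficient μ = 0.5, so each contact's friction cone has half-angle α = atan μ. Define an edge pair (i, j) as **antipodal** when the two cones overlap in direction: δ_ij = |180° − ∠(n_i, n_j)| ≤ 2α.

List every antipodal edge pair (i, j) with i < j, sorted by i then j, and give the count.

count = 6; pairs: (0,3), (0,4), (1,4), (1,5), (2,5), (3,5)

α = atan 0.5 = 26.57°;  2α = 53.13°
n_0 = (+0.3992, +0.9169)
n_1 = (-0.5517, +0.8340)
n_2 = (-0.9894, +0.1450)
n_3 = (-0.7903, -0.6128)
n_4 = (+0.2179, -0.9760)
n_5 = (+0.9947, -0.1031)
  (0,1): δ = 122.99°  ·
  (0,2): δ = 74.81°  ·
  (0,3): δ = 28.68°  ✓
  (0,4): δ = 36.12°  ✓
  (0,5): δ = 107.61°  ·
  (1,2): δ = 131.82°  ·
  (1,3): δ = 85.70°  ·
  (1,4): δ = 20.90°  ✓
  (1,5): δ = 50.60°  ✓
  (2,3): δ = 133.87°  ·
  (2,4): δ = 69.08°  ·
  (2,5): δ = 2.42°  ✓
  (3,4): δ = 115.20°  ·
  (3,5): δ = 43.71°  ✓
  (4,5): δ = 108.50°  ·
antipodal pairs: 6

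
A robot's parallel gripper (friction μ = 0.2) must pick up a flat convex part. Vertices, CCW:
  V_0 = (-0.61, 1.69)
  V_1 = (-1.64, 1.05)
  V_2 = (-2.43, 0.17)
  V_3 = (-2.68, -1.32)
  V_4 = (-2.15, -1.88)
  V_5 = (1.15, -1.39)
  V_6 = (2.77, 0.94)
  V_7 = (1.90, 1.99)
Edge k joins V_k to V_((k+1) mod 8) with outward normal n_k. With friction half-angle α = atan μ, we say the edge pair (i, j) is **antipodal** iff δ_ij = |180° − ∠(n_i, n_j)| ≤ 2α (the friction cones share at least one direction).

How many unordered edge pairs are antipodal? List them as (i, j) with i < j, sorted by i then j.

α = atan 0.2 = 11.31°;  2α = 22.62°
n_0 = (-0.5278, +0.8494)
n_1 = (-0.7441, +0.6680)
n_2 = (-0.9862, +0.1655)
n_3 = (-0.7263, -0.6874)
n_4 = (+0.1469, -0.9892)
n_5 = (+0.8210, -0.5709)
n_6 = (+0.7700, +0.6380)
n_7 = (-0.1187, +0.9929)
  (0,1): δ = 163.77°  ·
  (0,2): δ = 131.38°  ·
  (0,3): δ = 78.43°  ·
  (0,4): δ = 23.41°  ·
  (0,5): δ = 23.33°  ·
  (0,6): δ = 97.79°  ·
  (0,7): δ = 154.96°  ·
  (1,2): δ = 147.61°  ·
  (1,3): δ = 94.66°  ·
  (1,4): δ = 39.64°  ·
  (1,5): δ = 7.11°  ✓
  (1,6): δ = 81.56°  ·
  (1,7): δ = 138.73°  ·
  (2,3): δ = 127.05°  ·
  (2,4): δ = 72.03°  ·
  (2,5): δ = 25.29°  ·
  (2,6): δ = 49.17°  ·
  (2,7): δ = 106.34°  ·
  (3,4): δ = 124.98°  ·
  (3,5): δ = 78.23°  ·
  (3,6): δ = 3.78°  ✓
  (3,7): δ = 53.39°  ·
  (4,5): δ = 133.26°  ·
  (4,6): δ = 58.80°  ·
  (4,7): δ = 1.63°  ✓
  (5,6): δ = 105.55°  ·
  (5,7): δ = 48.37°  ·
  (6,7): δ = 122.83°  ·
antipodal pairs: 3

count = 3; pairs: (1,5), (3,6), (4,7)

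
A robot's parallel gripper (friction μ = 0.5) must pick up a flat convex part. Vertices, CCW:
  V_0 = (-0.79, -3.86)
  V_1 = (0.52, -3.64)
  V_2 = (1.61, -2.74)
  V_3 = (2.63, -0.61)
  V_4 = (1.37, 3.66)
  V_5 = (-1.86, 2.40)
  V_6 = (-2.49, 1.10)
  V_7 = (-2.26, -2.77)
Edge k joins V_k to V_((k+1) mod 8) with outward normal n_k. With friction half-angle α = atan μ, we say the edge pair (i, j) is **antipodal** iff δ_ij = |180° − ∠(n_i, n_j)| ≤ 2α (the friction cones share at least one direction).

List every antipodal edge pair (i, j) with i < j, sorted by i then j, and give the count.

count = 9; pairs: (0,4), (1,4), (1,5), (2,4), (2,5), (2,6), (3,5), (3,6), (3,7)

α = atan 0.5 = 26.57°;  2α = 53.13°
n_0 = (+0.1656, -0.9862)
n_1 = (+0.6367, -0.7711)
n_2 = (+0.9019, -0.4319)
n_3 = (+0.9591, +0.2830)
n_4 = (-0.3634, +0.9316)
n_5 = (-0.8999, +0.4361)
n_6 = (-0.9982, -0.0593)
n_7 = (-0.5956, -0.8033)
  (0,1): δ = 149.99°  ·
  (0,2): δ = 125.12°  ·
  (0,3): δ = 83.09°  ·
  (0,4): δ = 11.78°  ✓
  (0,5): δ = 54.61°  ·
  (0,6): δ = 83.87°  ·
  (0,7): δ = 133.91°  ·
  (1,2): δ = 155.13°  ·
  (1,3): δ = 113.11°  ·
  (1,4): δ = 18.24°  ✓
  (1,5): δ = 24.60°  ✓
  (1,6): δ = 53.86°  ·
  (1,7): δ = 103.90°  ·
  (2,3): δ = 137.97°  ·
  (2,4): δ = 43.10°  ✓
  (2,5): δ = 0.27°  ✓
  (2,6): δ = 28.99°  ✓
  (2,7): δ = 79.03°  ·
  (3,4): δ = 85.13°  ·
  (3,5): δ = 42.30°  ✓
  (3,6): δ = 13.04°  ✓
  (3,7): δ = 37.00°  ✓
  (4,5): δ = 137.17°  ·
  (4,6): δ = 107.91°  ·
  (4,7): δ = 57.87°  ·
  (5,6): δ = 150.74°  ·
  (5,7): δ = 100.70°  ·
  (6,7): δ = 129.96°  ·
antipodal pairs: 9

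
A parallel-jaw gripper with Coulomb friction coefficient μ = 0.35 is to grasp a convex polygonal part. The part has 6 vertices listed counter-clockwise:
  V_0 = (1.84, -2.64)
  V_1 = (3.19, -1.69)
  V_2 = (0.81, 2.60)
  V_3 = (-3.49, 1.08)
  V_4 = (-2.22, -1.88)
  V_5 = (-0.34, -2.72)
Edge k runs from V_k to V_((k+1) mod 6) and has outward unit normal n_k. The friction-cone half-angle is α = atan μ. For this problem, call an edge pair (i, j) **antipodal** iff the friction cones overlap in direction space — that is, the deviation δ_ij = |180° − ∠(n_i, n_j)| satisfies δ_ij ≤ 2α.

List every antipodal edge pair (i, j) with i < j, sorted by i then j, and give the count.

α = atan 0.35 = 19.29°;  2α = 38.58°
n_0 = (+0.5755, -0.8178)
n_1 = (+0.8744, +0.4851)
n_2 = (-0.3333, +0.9428)
n_3 = (-0.9190, -0.3943)
n_4 = (-0.4079, -0.9130)
n_5 = (+0.0367, -0.9993)
  (0,1): δ = 96.11°  ·
  (0,2): δ = 15.67°  ✓
  (0,3): δ = 78.09°  ·
  (0,4): δ = 120.79°  ·
  (0,5): δ = 146.97°  ·
  (1,2): δ = 99.55°  ·
  (1,3): δ = 5.80°  ✓
  (1,4): δ = 36.90°  ✓
  (1,5): δ = 63.08°  ·
  (2,3): δ = 86.25°  ·
  (2,4): δ = 43.54°  ·
  (2,5): δ = 17.37°  ✓
  (3,4): δ = 137.30°  ·
  (3,5): δ = 111.12°  ·
  (4,5): δ = 153.82°  ·
antipodal pairs: 4

count = 4; pairs: (0,2), (1,3), (1,4), (2,5)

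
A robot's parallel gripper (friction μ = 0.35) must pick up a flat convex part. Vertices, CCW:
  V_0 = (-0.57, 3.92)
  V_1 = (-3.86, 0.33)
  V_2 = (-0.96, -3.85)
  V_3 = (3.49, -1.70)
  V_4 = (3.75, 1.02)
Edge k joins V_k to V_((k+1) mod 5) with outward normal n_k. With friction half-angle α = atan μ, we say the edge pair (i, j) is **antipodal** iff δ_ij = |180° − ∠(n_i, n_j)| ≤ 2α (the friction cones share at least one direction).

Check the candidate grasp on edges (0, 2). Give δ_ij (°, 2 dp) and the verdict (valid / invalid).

α = atan 0.35 = 19.29°;  2α = 38.58°
edge 0: e_0 = (-3.29, -3.59);  n_0 = (-0.7372, +0.6756)
edge 2: e_2 = (+4.45, +2.15);  n_2 = (+0.4350, -0.9004)
∠(n_0, n_2) = 158.29°
δ = |180° − 158.29°| = 21.71°
21.71° ≤ 2α = 38.58°  →  valid

δ = 21.71°, valid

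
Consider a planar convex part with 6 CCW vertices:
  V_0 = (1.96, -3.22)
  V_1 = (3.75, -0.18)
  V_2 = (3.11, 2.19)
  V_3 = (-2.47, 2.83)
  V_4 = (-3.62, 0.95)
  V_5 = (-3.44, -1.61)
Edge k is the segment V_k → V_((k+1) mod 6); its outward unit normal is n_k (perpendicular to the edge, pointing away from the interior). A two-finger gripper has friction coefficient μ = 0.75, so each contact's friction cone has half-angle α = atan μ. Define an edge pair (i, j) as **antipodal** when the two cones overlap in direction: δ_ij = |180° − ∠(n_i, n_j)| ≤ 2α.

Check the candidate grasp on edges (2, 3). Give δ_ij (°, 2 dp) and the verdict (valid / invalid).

α = atan 0.75 = 36.87°;  2α = 73.74°
edge 2: e_2 = (-5.58, +0.64);  n_2 = (+0.1139, +0.9935)
edge 3: e_3 = (-1.15, -1.88);  n_3 = (-0.8531, +0.5218)
∠(n_2, n_3) = 65.09°
δ = |180° − 65.09°| = 114.91°
114.91° > 2α = 73.74°  →  invalid

δ = 114.91°, invalid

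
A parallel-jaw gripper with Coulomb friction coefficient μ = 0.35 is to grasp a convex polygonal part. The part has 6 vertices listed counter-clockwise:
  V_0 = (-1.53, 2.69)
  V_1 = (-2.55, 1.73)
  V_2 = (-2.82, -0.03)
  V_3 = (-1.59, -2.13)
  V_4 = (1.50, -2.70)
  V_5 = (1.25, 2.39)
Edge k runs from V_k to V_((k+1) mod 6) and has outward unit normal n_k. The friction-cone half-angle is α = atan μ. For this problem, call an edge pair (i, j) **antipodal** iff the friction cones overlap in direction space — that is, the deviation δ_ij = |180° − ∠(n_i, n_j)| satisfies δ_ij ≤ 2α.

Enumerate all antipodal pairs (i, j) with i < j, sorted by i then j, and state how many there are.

count = 3; pairs: (1,4), (2,4), (3,5)

α = atan 0.35 = 19.29°;  2α = 38.58°
n_0 = (-0.6854, +0.7282)
n_1 = (-0.9884, +0.1516)
n_2 = (-0.8629, -0.5054)
n_3 = (-0.1814, -0.9834)
n_4 = (+0.9988, +0.0491)
n_5 = (+0.1073, +0.9942)
  (0,1): δ = 141.99°  ·
  (0,2): δ = 102.91°  ·
  (0,3): δ = 53.72°  ·
  (0,4): δ = 49.55°  ·
  (0,5): δ = 130.58°  ·
  (1,2): δ = 140.92°  ·
  (1,3): δ = 91.73°  ·
  (1,4): δ = 11.53°  ✓
  (1,5): δ = 92.56°  ·
  (2,3): δ = 130.81°  ·
  (2,4): δ = 27.55°  ✓
  (2,5): δ = 53.48°  ·
  (3,4): δ = 76.74°  ·
  (3,5): δ = 4.29°  ✓
  (4,5): δ = 98.97°  ·
antipodal pairs: 3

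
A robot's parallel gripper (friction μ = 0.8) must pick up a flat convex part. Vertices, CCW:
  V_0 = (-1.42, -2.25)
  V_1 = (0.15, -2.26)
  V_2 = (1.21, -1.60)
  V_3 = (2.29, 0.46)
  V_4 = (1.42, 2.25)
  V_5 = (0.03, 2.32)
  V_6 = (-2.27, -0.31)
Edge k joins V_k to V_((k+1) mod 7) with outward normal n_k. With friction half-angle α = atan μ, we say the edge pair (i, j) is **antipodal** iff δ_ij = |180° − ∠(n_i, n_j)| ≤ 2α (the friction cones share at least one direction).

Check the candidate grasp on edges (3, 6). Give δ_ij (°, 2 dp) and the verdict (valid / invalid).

δ = 2.26°, valid

α = atan 0.8 = 38.66°;  2α = 77.32°
edge 3: e_3 = (-0.87, +1.79);  n_3 = (+0.8994, +0.4371)
edge 6: e_6 = (+0.85, -1.94);  n_6 = (-0.9159, -0.4013)
∠(n_3, n_6) = 177.74°
δ = |180° − 177.74°| = 2.26°
2.26° ≤ 2α = 77.32°  →  valid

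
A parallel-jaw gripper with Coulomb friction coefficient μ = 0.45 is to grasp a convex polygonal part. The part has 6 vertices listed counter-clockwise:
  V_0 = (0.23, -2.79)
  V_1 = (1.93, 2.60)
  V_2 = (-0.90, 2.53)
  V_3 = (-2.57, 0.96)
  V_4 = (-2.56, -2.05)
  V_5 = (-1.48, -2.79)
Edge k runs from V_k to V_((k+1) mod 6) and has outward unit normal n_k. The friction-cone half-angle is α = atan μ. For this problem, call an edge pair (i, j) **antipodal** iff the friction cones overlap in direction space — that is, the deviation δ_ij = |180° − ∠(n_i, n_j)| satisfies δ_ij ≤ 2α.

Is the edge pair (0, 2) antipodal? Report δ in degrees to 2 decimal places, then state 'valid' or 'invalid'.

δ = 29.26°, valid

α = atan 0.45 = 24.23°;  2α = 48.46°
edge 0: e_0 = (+1.70, +5.39);  n_0 = (+0.9537, -0.3008)
edge 2: e_2 = (-1.67, -1.57);  n_2 = (-0.6850, +0.7286)
∠(n_0, n_2) = 150.74°
δ = |180° − 150.74°| = 29.26°
29.26° ≤ 2α = 48.46°  →  valid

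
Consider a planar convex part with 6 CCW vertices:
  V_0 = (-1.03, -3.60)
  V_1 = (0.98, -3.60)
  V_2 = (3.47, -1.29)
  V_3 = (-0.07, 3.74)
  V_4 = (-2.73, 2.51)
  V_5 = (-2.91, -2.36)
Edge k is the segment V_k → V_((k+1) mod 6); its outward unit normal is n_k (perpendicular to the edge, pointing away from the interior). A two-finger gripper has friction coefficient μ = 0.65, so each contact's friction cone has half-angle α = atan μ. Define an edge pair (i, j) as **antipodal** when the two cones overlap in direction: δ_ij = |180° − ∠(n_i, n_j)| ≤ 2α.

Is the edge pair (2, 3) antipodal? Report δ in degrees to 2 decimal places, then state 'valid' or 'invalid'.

δ = 100.32°, invalid

α = atan 0.65 = 33.02°;  2α = 66.05°
edge 2: e_2 = (-3.54, +5.03);  n_2 = (+0.8178, +0.5755)
edge 3: e_3 = (-2.66, -1.23);  n_3 = (-0.4197, +0.9077)
∠(n_2, n_3) = 79.68°
δ = |180° − 79.68°| = 100.32°
100.32° > 2α = 66.05°  →  invalid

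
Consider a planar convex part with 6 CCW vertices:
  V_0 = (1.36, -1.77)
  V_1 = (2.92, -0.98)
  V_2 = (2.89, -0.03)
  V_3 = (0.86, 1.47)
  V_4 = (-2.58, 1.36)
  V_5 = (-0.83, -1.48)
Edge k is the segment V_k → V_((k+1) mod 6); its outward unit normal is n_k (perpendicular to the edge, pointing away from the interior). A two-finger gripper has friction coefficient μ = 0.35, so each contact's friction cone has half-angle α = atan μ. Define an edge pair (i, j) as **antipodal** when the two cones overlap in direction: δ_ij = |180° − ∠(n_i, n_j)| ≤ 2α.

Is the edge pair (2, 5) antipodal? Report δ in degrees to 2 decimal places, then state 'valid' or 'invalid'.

α = atan 0.35 = 19.29°;  2α = 38.58°
edge 2: e_2 = (-2.03, +1.50);  n_2 = (+0.5943, +0.8043)
edge 5: e_5 = (+2.19, -0.29);  n_5 = (-0.1313, -0.9913)
∠(n_2, n_5) = 151.08°
δ = |180° − 151.08°| = 28.92°
28.92° ≤ 2α = 38.58°  →  valid

δ = 28.92°, valid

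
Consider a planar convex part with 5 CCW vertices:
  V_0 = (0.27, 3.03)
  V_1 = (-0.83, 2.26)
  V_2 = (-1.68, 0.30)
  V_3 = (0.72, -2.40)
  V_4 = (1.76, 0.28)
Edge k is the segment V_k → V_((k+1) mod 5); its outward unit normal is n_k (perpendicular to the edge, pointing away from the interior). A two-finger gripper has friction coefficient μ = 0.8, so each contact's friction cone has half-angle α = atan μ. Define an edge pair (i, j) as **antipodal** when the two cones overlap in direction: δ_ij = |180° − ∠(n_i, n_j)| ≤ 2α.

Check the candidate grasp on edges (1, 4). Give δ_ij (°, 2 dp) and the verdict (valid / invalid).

α = atan 0.8 = 38.66°;  2α = 77.32°
edge 1: e_1 = (-0.85, -1.96);  n_1 = (-0.9174, +0.3979)
edge 4: e_4 = (-1.49, +2.75);  n_4 = (+0.8792, +0.4764)
∠(n_1, n_4) = 128.11°
δ = |180° − 128.11°| = 51.89°
51.89° ≤ 2α = 77.32°  →  valid

δ = 51.89°, valid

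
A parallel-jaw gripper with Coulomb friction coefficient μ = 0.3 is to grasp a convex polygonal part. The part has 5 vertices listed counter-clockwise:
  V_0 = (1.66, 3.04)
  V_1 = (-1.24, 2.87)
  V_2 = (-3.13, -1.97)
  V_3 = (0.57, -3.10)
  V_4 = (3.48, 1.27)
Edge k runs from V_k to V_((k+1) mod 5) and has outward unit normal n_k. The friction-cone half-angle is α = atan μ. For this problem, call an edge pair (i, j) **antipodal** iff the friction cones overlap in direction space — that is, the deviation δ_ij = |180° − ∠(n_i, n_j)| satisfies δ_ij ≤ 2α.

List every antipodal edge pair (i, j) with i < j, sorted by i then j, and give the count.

α = atan 0.3 = 16.70°;  2α = 33.40°
n_0 = (-0.0585, +0.9983)
n_1 = (-0.9315, +0.3637)
n_2 = (-0.2921, -0.9564)
n_3 = (+0.8323, -0.5543)
n_4 = (+0.6972, +0.7169)
  (0,1): δ = 114.69°  ·
  (0,2): δ = 20.34°  ✓
  (0,3): δ = 52.99°  ·
  (0,4): δ = 132.44°  ·
  (1,2): δ = 85.65°  ·
  (1,3): δ = 12.33°  ✓
  (1,4): δ = 67.13°  ·
  (2,3): δ = 106.68°  ·
  (2,4): δ = 27.22°  ✓
  (3,4): δ = 100.54°  ·
antipodal pairs: 3

count = 3; pairs: (0,2), (1,3), (2,4)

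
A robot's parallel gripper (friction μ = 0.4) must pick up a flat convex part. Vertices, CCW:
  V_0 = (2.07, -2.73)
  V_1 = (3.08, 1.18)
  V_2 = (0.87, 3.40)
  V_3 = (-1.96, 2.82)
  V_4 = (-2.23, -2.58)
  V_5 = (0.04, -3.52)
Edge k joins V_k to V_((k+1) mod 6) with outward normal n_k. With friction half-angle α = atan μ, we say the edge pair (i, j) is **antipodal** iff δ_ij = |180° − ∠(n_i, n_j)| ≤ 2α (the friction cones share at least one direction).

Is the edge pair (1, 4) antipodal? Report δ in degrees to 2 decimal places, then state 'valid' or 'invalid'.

δ = 22.64°, valid

α = atan 0.4 = 21.80°;  2α = 43.60°
edge 1: e_1 = (-2.21, +2.22);  n_1 = (+0.7087, +0.7055)
edge 4: e_4 = (+2.27, -0.94);  n_4 = (-0.3826, -0.9239)
∠(n_1, n_4) = 157.36°
δ = |180° − 157.36°| = 22.64°
22.64° ≤ 2α = 43.60°  →  valid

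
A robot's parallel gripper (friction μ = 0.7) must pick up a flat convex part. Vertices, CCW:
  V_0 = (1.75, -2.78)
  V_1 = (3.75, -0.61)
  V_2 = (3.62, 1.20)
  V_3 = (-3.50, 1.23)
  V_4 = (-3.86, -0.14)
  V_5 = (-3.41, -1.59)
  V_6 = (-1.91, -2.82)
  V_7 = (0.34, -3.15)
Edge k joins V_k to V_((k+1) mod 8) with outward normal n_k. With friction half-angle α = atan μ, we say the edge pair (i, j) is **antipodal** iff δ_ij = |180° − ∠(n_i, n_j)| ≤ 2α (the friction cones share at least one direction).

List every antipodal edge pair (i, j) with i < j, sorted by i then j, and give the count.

α = atan 0.7 = 34.99°;  2α = 69.98°
n_0 = (+0.7353, -0.6777)
n_1 = (+0.9974, +0.0716)
n_2 = (+0.0042, +1.0000)
n_3 = (-0.9672, +0.2541)
n_4 = (-0.9551, -0.2964)
n_5 = (-0.6341, -0.7733)
n_6 = (-0.1451, -0.9894)
n_7 = (+0.2538, -0.9673)
  (0,1): δ = 133.23°  ·
  (0,2): δ = 47.58°  ✓
  (0,3): δ = 27.94°  ✓
  (0,4): δ = 59.91°  ✓
  (0,5): δ = 93.31°  ·
  (0,6): δ = 124.32°  ·
  (0,7): δ = 147.37°  ·
  (1,2): δ = 94.35°  ·
  (1,3): δ = 18.83°  ✓
  (1,4): δ = 13.13°  ✓
  (1,5): δ = 46.54°  ✓
  (1,6): δ = 77.55°  ·
  (1,7): δ = 100.60°  ·
  (2,3): δ = 104.48°  ·
  (2,4): δ = 72.52°  ·
  (2,5): δ = 39.11°  ✓
  (2,6): δ = 8.10°  ✓
  (2,7): δ = 14.94°  ✓
  (3,4): δ = 148.04°  ·
  (3,5): δ = 114.63°  ·
  (3,6): δ = 83.62°  ·
  (3,7): δ = 60.57°  ✓
  (4,5): δ = 146.59°  ·
  (4,6): δ = 115.59°  ·
  (4,7): δ = 92.54°  ·
  (5,6): δ = 148.99°  ·
  (5,7): δ = 125.94°  ·
  (6,7): δ = 156.95°  ·
antipodal pairs: 10

count = 10; pairs: (0,2), (0,3), (0,4), (1,3), (1,4), (1,5), (2,5), (2,6), (2,7), (3,7)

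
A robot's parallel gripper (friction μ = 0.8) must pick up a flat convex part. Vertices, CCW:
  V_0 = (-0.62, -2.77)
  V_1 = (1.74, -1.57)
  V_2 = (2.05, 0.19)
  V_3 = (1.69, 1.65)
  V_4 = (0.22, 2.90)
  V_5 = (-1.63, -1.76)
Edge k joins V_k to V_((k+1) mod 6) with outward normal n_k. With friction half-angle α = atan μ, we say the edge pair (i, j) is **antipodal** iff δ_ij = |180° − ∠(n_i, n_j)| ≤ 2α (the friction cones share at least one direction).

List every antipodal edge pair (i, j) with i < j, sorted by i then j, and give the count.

α = atan 0.8 = 38.66°;  2α = 77.32°
n_0 = (+0.4532, -0.8914)
n_1 = (+0.9848, -0.1735)
n_2 = (+0.9709, +0.2394)
n_3 = (+0.6478, +0.7618)
n_4 = (-0.9294, +0.3690)
n_5 = (-0.7071, -0.7071)
  (0,1): δ = 126.94°  ·
  (0,2): δ = 103.10°  ·
  (0,3): δ = 67.33°  ✓
  (0,4): δ = 41.39°  ✓
  (0,5): δ = 108.05°  ·
  (1,2): δ = 156.16°  ·
  (1,3): δ = 120.39°  ·
  (1,4): δ = 11.66°  ✓
  (1,5): δ = 54.99°  ✓
  (2,3): δ = 144.23°  ·
  (2,4): δ = 35.50°  ✓
  (2,5): δ = 31.15°  ✓
  (3,4): δ = 71.28°  ✓
  (3,5): δ = 4.62°  ✓
  (4,5): δ = 113.35°  ·
antipodal pairs: 8

count = 8; pairs: (0,3), (0,4), (1,4), (1,5), (2,4), (2,5), (3,4), (3,5)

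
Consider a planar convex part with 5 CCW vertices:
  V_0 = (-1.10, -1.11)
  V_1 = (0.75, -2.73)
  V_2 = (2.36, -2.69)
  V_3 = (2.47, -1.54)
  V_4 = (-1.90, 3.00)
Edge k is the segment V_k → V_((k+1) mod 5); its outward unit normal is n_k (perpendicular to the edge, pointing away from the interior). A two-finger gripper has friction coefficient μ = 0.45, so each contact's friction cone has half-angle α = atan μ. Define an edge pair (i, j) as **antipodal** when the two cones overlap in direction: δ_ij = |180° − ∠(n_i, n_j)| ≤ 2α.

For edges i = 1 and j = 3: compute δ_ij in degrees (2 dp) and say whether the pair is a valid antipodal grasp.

δ = 47.52°, valid

α = atan 0.45 = 24.23°;  2α = 48.46°
edge 1: e_1 = (+1.61, +0.04);  n_1 = (+0.0248, -0.9997)
edge 3: e_3 = (-4.37, +4.54);  n_3 = (+0.7205, +0.6935)
∠(n_1, n_3) = 132.48°
δ = |180° − 132.48°| = 47.52°
47.52° ≤ 2α = 48.46°  →  valid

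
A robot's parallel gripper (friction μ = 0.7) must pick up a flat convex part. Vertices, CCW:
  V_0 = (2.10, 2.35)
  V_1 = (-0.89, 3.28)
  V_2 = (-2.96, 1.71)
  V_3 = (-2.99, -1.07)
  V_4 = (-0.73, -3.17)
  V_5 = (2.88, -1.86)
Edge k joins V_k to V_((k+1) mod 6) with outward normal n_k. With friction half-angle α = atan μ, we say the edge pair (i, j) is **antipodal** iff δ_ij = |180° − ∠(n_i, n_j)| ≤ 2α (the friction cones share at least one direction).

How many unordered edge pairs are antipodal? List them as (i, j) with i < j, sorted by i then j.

count = 7; pairs: (0,3), (0,4), (1,4), (1,5), (2,4), (2,5), (3,5)

α = atan 0.7 = 34.99°;  2α = 69.98°
n_0 = (+0.2970, +0.9549)
n_1 = (-0.6043, +0.7968)
n_2 = (-0.9999, +0.0108)
n_3 = (-0.6807, -0.7326)
n_4 = (+0.3411, -0.9400)
n_5 = (+0.9833, +0.1822)
  (0,1): δ = 125.54°  ·
  (0,2): δ = 73.34°  ·
  (0,3): δ = 25.62°  ✓
  (0,4): δ = 37.22°  ✓
  (0,5): δ = 117.77°  ·
  (1,2): δ = 127.80°  ·
  (1,3): δ = 80.08°  ·
  (1,4): δ = 17.23°  ✓
  (1,5): δ = 63.32°  ✓
  (2,3): δ = 132.28°  ·
  (2,4): δ = 69.44°  ✓
  (2,5): δ = 11.11°  ✓
  (3,4): δ = 117.16°  ·
  (3,5): δ = 36.61°  ✓
  (4,5): δ = 99.45°  ·
antipodal pairs: 7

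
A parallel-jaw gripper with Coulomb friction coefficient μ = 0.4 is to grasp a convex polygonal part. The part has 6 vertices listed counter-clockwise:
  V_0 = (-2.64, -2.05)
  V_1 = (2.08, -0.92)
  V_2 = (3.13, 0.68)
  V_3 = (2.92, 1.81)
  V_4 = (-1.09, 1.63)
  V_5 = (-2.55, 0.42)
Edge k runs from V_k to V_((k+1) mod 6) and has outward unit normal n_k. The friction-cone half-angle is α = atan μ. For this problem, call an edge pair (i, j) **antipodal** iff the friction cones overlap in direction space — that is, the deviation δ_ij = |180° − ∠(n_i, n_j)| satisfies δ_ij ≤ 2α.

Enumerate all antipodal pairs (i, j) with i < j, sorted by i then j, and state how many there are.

α = atan 0.4 = 21.80°;  2α = 43.60°
n_0 = (+0.2328, -0.9725)
n_1 = (+0.8360, -0.5487)
n_2 = (+0.9832, +0.1827)
n_3 = (-0.0448, +0.9990)
n_4 = (-0.6381, +0.7699)
n_5 = (-0.9993, +0.0364)
  (0,1): δ = 136.74°  ·
  (0,2): δ = 92.94°  ·
  (0,3): δ = 10.89°  ✓
  (0,4): δ = 26.19°  ✓
  (0,5): δ = 74.45°  ·
  (1,2): δ = 136.20°  ·
  (1,3): δ = 54.15°  ·
  (1,4): δ = 17.07°  ✓
  (1,5): δ = 31.19°  ✓
  (2,3): δ = 97.96°  ·
  (2,4): δ = 60.88°  ·
  (2,5): δ = 12.61°  ✓
  (3,4): δ = 142.92°  ·
  (3,5): δ = 94.66°  ·
  (4,5): δ = 131.74°  ·
antipodal pairs: 5

count = 5; pairs: (0,3), (0,4), (1,4), (1,5), (2,5)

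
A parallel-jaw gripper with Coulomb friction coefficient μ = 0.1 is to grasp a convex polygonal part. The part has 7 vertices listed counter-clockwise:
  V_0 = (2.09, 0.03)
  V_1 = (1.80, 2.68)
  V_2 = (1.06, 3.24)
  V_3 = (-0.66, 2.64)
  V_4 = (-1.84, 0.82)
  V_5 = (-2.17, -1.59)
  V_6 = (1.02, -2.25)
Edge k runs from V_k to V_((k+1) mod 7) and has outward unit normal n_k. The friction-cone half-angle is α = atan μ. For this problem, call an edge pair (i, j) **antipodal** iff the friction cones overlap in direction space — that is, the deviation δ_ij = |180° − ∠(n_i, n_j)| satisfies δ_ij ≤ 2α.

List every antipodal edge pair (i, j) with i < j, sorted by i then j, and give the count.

α = atan 0.1 = 5.71°;  2α = 11.42°
n_0 = (+0.9941, +0.1088)
n_1 = (+0.6034, +0.7974)
n_2 = (-0.3294, +0.9442)
n_3 = (-0.8391, +0.5440)
n_4 = (-0.9908, +0.1357)
n_5 = (-0.2026, -0.9793)
n_6 = (+0.9053, -0.4248)
  (0,1): δ = 133.36°  ·
  (0,2): δ = 77.01°  ·
  (0,3): δ = 39.20°  ·
  (0,4): δ = 14.04°  ·
  (0,5): δ = 72.07°  ·
  (0,6): δ = 148.61°  ·
  (1,2): δ = 123.65°  ·
  (1,3): δ = 85.84°  ·
  (1,4): δ = 60.68°  ·
  (1,5): δ = 25.43°  ·
  (1,6): δ = 101.98°  ·
  (2,3): δ = 142.19°  ·
  (2,4): δ = 117.03°  ·
  (2,5): δ = 30.92°  ·
  (2,6): δ = 45.63°  ·
  (3,4): δ = 154.84°  ·
  (3,5): δ = 68.73°  ·
  (3,6): δ = 7.82°  ✓
  (4,5): δ = 93.89°  ·
  (4,6): δ = 17.34°  ·
  (5,6): δ = 103.45°  ·
antipodal pairs: 1

count = 1; pairs: (3,6)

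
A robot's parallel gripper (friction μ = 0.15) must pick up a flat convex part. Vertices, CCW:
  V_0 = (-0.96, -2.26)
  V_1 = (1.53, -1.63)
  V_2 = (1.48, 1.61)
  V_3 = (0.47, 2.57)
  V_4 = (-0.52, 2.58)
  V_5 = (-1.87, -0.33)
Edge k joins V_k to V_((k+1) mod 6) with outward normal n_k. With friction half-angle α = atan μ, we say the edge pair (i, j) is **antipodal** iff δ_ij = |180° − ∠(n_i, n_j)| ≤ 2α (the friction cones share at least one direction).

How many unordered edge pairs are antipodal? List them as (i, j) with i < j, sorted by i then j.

count = 1; pairs: (0,3)

α = atan 0.15 = 8.53°;  2α = 17.06°
n_0 = (+0.2453, -0.9695)
n_1 = (+0.9999, +0.0154)
n_2 = (+0.6889, +0.7248)
n_3 = (+0.0101, +0.9999)
n_4 = (-0.9071, +0.4208)
n_5 = (-0.9045, -0.4265)
  (0,1): δ = 103.31°  ·
  (0,2): δ = 57.74°  ·
  (0,3): δ = 14.78°  ✓
  (0,4): δ = 50.91°  ·
  (0,5): δ = 101.05°  ·
  (1,2): δ = 134.43°  ·
  (1,3): δ = 91.46°  ·
  (1,4): δ = 25.77°  ·
  (1,5): δ = 24.36°  ·
  (2,3): δ = 137.03°  ·
  (2,4): δ = 71.34°  ·
  (2,5): δ = 21.21°  ·
  (3,4): δ = 114.31°  ·
  (3,5): δ = 64.18°  ·
  (4,5): δ = 129.87°  ·
antipodal pairs: 1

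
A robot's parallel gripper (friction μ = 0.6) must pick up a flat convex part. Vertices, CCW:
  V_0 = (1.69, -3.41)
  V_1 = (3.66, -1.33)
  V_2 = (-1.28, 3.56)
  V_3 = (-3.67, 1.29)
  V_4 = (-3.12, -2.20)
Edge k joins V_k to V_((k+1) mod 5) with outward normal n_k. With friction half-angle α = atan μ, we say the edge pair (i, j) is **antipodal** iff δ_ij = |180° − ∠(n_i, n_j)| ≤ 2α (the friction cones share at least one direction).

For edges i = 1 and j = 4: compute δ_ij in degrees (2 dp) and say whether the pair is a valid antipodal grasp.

α = atan 0.6 = 30.96°;  2α = 61.93°
edge 1: e_1 = (-4.94, +4.89);  n_1 = (+0.7035, +0.7107)
edge 4: e_4 = (+4.81, -1.21);  n_4 = (-0.2440, -0.9698)
∠(n_1, n_4) = 149.41°
δ = |180° − 149.41°| = 30.59°
30.59° ≤ 2α = 61.93°  →  valid

δ = 30.59°, valid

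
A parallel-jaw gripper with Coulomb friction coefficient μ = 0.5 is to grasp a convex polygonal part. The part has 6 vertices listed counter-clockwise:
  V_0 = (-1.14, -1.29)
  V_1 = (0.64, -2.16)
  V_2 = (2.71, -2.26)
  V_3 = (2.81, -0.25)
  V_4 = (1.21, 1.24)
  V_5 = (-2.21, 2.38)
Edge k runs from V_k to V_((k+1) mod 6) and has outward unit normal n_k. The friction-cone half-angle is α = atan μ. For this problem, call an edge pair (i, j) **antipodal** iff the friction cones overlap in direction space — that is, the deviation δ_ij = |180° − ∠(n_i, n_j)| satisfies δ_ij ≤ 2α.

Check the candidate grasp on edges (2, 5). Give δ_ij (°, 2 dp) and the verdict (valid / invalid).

δ = 19.10°, valid

α = atan 0.5 = 26.57°;  2α = 53.13°
edge 2: e_2 = (+0.10, +2.01);  n_2 = (+0.9988, -0.0497)
edge 5: e_5 = (+1.07, -3.67);  n_5 = (-0.9600, -0.2799)
∠(n_2, n_5) = 160.90°
δ = |180° − 160.90°| = 19.10°
19.10° ≤ 2α = 53.13°  →  valid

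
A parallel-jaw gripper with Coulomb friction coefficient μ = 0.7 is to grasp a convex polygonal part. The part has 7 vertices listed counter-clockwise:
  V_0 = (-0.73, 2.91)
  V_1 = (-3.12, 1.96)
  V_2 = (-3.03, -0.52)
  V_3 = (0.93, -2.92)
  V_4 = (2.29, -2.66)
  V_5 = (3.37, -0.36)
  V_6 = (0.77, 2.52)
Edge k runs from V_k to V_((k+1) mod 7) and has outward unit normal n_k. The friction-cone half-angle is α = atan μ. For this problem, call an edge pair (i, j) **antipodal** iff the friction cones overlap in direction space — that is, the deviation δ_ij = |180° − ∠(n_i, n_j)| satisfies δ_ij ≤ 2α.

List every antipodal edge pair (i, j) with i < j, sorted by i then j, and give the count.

α = atan 0.7 = 34.99°;  2α = 69.98°
n_0 = (-0.3694, +0.9293)
n_1 = (-0.9993, -0.0363)
n_2 = (-0.5183, -0.8552)
n_3 = (+0.1878, -0.9822)
n_4 = (+0.9052, -0.4250)
n_5 = (+0.7423, +0.6701)
n_6 = (+0.2516, +0.9678)
  (0,1): δ = 109.60°  ·
  (0,2): δ = 52.90°  ✓
  (0,3): δ = 10.85°  ✓
  (0,4): δ = 43.17°  ✓
  (0,5): δ = 110.40°  ·
  (0,6): δ = 143.75°  ·
  (1,2): δ = 123.30°  ·
  (1,3): δ = 81.26°  ·
  (1,4): δ = 27.23°  ✓
  (1,5): δ = 40.00°  ✓
  (1,6): δ = 73.35°  ·
  (2,3): δ = 137.96°  ·
  (2,4): δ = 83.93°  ·
  (2,5): δ = 16.71°  ✓
  (2,6): δ = 16.64°  ✓
  (3,4): δ = 125.98°  ·
  (3,5): δ = 58.75°  ✓
  (3,6): δ = 25.40°  ✓
  (4,5): δ = 112.77°  ·
  (4,6): δ = 79.42°  ·
  (5,6): δ = 146.65°  ·
antipodal pairs: 9

count = 9; pairs: (0,2), (0,3), (0,4), (1,4), (1,5), (2,5), (2,6), (3,5), (3,6)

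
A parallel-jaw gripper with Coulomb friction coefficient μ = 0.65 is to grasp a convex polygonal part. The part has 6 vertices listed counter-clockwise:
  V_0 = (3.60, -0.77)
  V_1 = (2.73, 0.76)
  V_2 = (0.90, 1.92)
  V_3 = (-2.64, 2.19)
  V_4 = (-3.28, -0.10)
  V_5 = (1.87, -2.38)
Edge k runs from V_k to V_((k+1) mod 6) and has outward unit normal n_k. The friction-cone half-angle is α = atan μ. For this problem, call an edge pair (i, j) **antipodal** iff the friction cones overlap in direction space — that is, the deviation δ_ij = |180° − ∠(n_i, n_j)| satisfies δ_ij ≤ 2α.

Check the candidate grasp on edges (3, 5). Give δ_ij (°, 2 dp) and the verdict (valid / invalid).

α = atan 0.65 = 33.02°;  2α = 66.05°
edge 3: e_3 = (-0.64, -2.29);  n_3 = (-0.9631, +0.2692)
edge 5: e_5 = (+1.73, +1.61);  n_5 = (+0.6813, -0.7320)
∠(n_3, n_5) = 148.56°
δ = |180° − 148.56°| = 31.44°
31.44° ≤ 2α = 66.05°  →  valid

δ = 31.44°, valid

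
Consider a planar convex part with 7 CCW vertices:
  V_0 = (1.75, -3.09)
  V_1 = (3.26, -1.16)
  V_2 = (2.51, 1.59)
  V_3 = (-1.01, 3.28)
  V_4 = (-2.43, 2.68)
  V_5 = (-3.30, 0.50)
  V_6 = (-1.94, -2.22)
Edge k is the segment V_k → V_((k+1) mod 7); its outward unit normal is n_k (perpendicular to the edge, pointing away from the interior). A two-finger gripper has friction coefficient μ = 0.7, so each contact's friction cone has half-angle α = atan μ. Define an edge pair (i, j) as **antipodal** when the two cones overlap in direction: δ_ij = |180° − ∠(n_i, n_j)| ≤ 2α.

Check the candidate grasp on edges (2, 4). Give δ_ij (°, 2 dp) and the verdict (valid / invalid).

δ = 86.11°, invalid

α = atan 0.7 = 34.99°;  2α = 69.98°
edge 2: e_2 = (-3.52, +1.69);  n_2 = (+0.4328, +0.9015)
edge 4: e_4 = (-0.87, -2.18);  n_4 = (-0.9288, +0.3707)
∠(n_2, n_4) = 93.89°
δ = |180° − 93.89°| = 86.11°
86.11° > 2α = 69.98°  →  invalid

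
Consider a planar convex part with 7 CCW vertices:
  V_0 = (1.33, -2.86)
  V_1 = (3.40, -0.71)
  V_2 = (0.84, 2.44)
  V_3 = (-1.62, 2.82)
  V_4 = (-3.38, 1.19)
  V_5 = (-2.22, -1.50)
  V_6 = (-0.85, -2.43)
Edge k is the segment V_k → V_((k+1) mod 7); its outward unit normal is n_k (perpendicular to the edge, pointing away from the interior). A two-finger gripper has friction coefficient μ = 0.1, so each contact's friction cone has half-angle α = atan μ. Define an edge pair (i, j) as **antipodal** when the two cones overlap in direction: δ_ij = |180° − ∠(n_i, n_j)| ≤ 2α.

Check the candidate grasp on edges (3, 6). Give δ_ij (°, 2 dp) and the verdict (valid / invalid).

α = atan 0.1 = 5.71°;  2α = 11.42°
edge 3: e_3 = (-1.76, -1.63);  n_3 = (-0.6795, +0.7337)
edge 6: e_6 = (+2.18, -0.43);  n_6 = (-0.1935, -0.9811)
∠(n_3, n_6) = 126.04°
δ = |180° − 126.04°| = 53.96°
53.96° > 2α = 11.42°  →  invalid

δ = 53.96°, invalid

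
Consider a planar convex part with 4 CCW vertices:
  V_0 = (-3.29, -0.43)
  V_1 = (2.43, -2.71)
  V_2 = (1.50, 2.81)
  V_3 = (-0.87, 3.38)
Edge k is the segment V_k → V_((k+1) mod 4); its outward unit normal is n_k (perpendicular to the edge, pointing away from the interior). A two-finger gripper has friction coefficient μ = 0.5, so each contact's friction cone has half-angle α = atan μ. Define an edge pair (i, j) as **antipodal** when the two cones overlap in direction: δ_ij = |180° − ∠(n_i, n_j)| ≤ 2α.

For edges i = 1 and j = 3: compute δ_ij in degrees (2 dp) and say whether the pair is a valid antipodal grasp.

α = atan 0.5 = 26.57°;  2α = 53.13°
edge 1: e_1 = (-0.93, +5.52);  n_1 = (+0.9861, +0.1661)
edge 3: e_3 = (-2.42, -3.81);  n_3 = (-0.8441, +0.5362)
∠(n_1, n_3) = 138.01°
δ = |180° − 138.01°| = 41.99°
41.99° ≤ 2α = 53.13°  →  valid

δ = 41.99°, valid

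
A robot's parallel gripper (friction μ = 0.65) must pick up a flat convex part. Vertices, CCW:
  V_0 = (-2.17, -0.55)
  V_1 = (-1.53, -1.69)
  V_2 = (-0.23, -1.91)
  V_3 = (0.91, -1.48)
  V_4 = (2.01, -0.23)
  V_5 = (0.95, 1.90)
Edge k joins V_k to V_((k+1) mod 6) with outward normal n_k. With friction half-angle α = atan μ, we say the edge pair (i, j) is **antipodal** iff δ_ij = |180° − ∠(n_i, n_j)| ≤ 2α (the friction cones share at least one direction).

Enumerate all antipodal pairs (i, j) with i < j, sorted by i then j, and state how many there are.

α = atan 0.65 = 33.02°;  2α = 66.05°
n_0 = (-0.8720, -0.4895)
n_1 = (-0.1669, -0.9860)
n_2 = (+0.3529, -0.9357)
n_3 = (+0.7507, -0.6606)
n_4 = (+0.8953, +0.4455)
n_5 = (-0.6176, +0.7865)
  (0,1): δ = 128.92°  ·
  (0,2): δ = 98.64°  ·
  (0,3): δ = 70.66°  ·
  (0,4): δ = 2.85°  ✓
  (0,5): δ = 98.83°  ·
  (1,2): δ = 149.73°  ·
  (1,3): δ = 121.74°  ·
  (1,4): δ = 53.94°  ✓
  (1,5): δ = 47.75°  ✓
  (2,3): δ = 152.01°  ·
  (2,4): δ = 84.21°  ·
  (2,5): δ = 17.47°  ✓
  (3,4): δ = 112.19°  ·
  (3,5): δ = 10.51°  ✓
  (4,5): δ = 78.32°  ·
antipodal pairs: 5

count = 5; pairs: (0,4), (1,4), (1,5), (2,5), (3,5)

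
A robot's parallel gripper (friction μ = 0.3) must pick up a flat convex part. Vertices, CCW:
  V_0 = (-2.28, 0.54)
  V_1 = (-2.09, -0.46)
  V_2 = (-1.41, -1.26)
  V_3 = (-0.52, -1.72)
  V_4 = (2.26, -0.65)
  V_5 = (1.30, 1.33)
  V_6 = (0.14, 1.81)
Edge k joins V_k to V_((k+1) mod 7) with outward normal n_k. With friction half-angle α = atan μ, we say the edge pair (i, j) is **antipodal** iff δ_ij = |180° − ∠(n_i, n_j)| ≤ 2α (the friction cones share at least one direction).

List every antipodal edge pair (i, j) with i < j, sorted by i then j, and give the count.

count = 5; pairs: (0,4), (1,4), (1,5), (2,5), (3,6)

α = atan 0.3 = 16.70°;  2α = 33.40°
n_0 = (-0.9824, -0.1867)
n_1 = (-0.7619, -0.6476)
n_2 = (-0.4592, -0.8884)
n_3 = (+0.3592, -0.9333)
n_4 = (+0.8998, +0.4363)
n_5 = (+0.3824, +0.9240)
n_6 = (-0.4647, +0.8855)
  (0,1): δ = 150.39°  ·
  (0,2): δ = 128.09°  ·
  (0,3): δ = 79.71°  ·
  (0,4): δ = 15.11°  ✓
  (0,5): δ = 56.76°  ·
  (0,6): δ = 106.93°  ·
  (1,2): δ = 157.70°  ·
  (1,3): δ = 109.31°  ·
  (1,4): δ = 14.50°  ✓
  (1,5): δ = 27.16°  ✓
  (1,6): δ = 77.33°  ·
  (2,3): δ = 131.62°  ·
  (2,4): δ = 36.80°  ·
  (2,5): δ = 4.85°  ✓
  (2,6): δ = 55.02°  ·
  (3,4): δ = 85.18°  ·
  (3,5): δ = 43.53°  ·
  (3,6): δ = 6.64°  ✓
  (4,5): δ = 138.35°  ·
  (4,6): δ = 88.18°  ·
  (5,6): δ = 129.83°  ·
antipodal pairs: 5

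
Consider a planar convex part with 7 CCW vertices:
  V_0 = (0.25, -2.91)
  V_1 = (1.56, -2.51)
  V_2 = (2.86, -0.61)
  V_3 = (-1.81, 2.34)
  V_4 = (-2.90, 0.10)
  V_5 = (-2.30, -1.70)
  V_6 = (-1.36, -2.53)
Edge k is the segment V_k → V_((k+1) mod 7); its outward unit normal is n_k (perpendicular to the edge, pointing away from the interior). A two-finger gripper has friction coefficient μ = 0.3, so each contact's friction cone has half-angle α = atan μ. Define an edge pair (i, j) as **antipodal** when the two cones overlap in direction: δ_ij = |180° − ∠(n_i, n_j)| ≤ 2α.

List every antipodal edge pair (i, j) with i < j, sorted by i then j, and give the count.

α = atan 0.3 = 16.70°;  2α = 33.40°
n_0 = (+0.2920, -0.9564)
n_1 = (+0.8253, -0.5647)
n_2 = (+0.5341, +0.8454)
n_3 = (-0.8992, +0.4376)
n_4 = (-0.9487, -0.3162)
n_5 = (-0.6619, -0.7496)
n_6 = (-0.2297, -0.9733)
  (0,1): δ = 141.36°  ·
  (0,2): δ = 49.26°  ·
  (0,3): δ = 47.07°  ·
  (0,4): δ = 91.46°  ·
  (0,5): δ = 121.58°  ·
  (0,6): δ = 149.74°  ·
  (1,2): δ = 87.90°  ·
  (1,3): δ = 8.43°  ✓
  (1,4): δ = 52.82°  ·
  (1,5): δ = 82.94°  ·
  (1,6): δ = 111.10°  ·
  (2,3): δ = 83.67°  ·
  (2,4): δ = 39.28°  ·
  (2,5): δ = 9.16°  ✓
  (2,6): δ = 19.00°  ✓
  (3,4): δ = 135.62°  ·
  (3,5): δ = 105.50°  ·
  (3,6): δ = 77.33°  ·
  (4,5): δ = 149.88°  ·
  (4,6): δ = 121.72°  ·
  (5,6): δ = 151.84°  ·
antipodal pairs: 3

count = 3; pairs: (1,3), (2,5), (2,6)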